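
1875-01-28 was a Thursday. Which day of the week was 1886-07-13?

From January 28, 1875 to January 28, 1886: 11 years, of which 3 contain a Feb 29 — 8×365 + 3×366 = 4018 days.
January 1886: 31 − 28 = 3 days remain.
Then February 1886 (28), March (31), April (30), May (31), June (30): 28 + 31 + 30 + 31 + 30 = 150 days.
July 1–13, 1886: 13 days.
Residual: 166 days.
Total: 4184 days.
4184 mod 7 = 5, so 5 days after Thursday is Tuesday.

Tuesday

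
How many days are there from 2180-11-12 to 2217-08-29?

13438

From November 12, 2180 to November 12, 2216: 36 years, of which 8 contain a Feb 29 — 28×365 + 8×366 = 13148 days.
(2200 is not a leap year (divisible by 100 but not 400).)
November 2216: 30 − 12 = 18 days remain.
Then December (31), January (31), February 2217 (28), March (31), April (30), May (31), June (30), July (31): 31 + 31 + 28 + 31 + 30 + 31 + 30 + 31 = 243 days.
August 1–29, 2217: 29 days.
Residual: 290 days.
Total: 13438 days.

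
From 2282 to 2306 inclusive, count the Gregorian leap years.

5

Years divisible by 4 in [2282, 2306]: 2284, 2288, 2292, 2296, 2300, 2304.
Of these, 2300 is divisible by 100 but not 400, so not leap.
Leap years: 6 − 1 = 5.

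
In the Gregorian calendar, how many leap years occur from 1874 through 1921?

Years divisible by 4 in [1874, 1921]: 1876, 1880, 1884, 1888, 1892, 1896, 1900, 1904, 1908, 1912, 1916, 1920.
Of these, 1900 is divisible by 100 but not 400, so not leap.
Leap years: 12 − 1 = 11.

11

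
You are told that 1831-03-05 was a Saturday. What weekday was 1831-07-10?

March 1831: 31 − 5 = 26 days remain.
Then April (30), May (31), June (30): 30 + 31 + 30 = 91 days.
July 1–10, 1831: 10 days.
Total: 26 + 91 + 10 = 127 days.
127 mod 7 = 1, so 1 day after Saturday is Sunday.

Sunday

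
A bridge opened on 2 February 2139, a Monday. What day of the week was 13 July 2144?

Monday

February 2, 2139 → February 2, 2140: 365 days.
February 2, 2140 → February 2, 2141: 366 days (2140 is a leap year).
February 2, 2141 → February 2, 2142: 365 days.
February 2, 2142 → February 2, 2143: 365 days.
February 2, 2143 → February 2, 2144: 365 days.
February 2144: 29 − 2 = 27 days remain (2144 is a leap year, so February has 29 days).
Then March (31), April (30), May (31), June (30): 31 + 30 + 31 + 30 = 122 days.
July 1–13, 2144: 13 days.
Residual: 162 days.
Total: 1988 days.
1988 is a multiple of 7, so 13 July 2144 falls on the same weekday: Monday.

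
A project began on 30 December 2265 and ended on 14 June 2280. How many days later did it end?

5280

From December 30, 2265 to December 30, 2279: 14 years, of which 3 contain a Feb 29 — 11×365 + 3×366 = 5113 days.
December 2279: 31 − 30 = 1 day remains.
Then January (31), February 2280 (29), March (31), April (30), May (31): 31 + 29 + 31 + 30 + 31 = 152 days.
June 1–14, 2280: 14 days.
Residual: 167 days.
Total: 5280 days.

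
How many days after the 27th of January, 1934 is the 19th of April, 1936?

813

January 27, 1934 → January 27, 1935: 365 days.
January 27, 1935 → January 27, 1936: 365 days.
January 1936: 31 − 27 = 4 days remain.
Then February 1936 (29), March (31): 29 + 31 = 60 days.
April 1–19, 1936: 19 days.
Residual: 83 days.
Total: 813 days.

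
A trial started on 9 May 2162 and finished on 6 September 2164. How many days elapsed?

May 9, 2162 → May 9, 2163: 365 days.
May 9, 2163 → May 9, 2164: 366 days (2164 is a leap year).
May 2164: 31 − 9 = 22 days remain.
Then June (30), July (31), August (31): 30 + 31 + 31 = 92 days.
September 1–6, 2164: 6 days.
Residual: 120 days.
Total: 851 days.

851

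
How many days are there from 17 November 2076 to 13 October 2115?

14208

Day-of-year of November 17, 2076: 322.
Day-of-year of October 13, 2115: 286.
2076 has 366 days, so 366 − 322 = 44 days remain in 2076.
Full years 2077–2114: 30 common + 8 leap = 30×365 + 8×366 = 13878 days.
Total: 44 + 13878 + 286 = 14208 days.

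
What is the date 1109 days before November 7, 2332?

October 25, 2329

Count 1109 days before November 7, 2332:
October 25, 2329 → October 25, 2330: 365 days.
October 25, 2330 → October 25, 2331: 365 days.
October 25, 2331 → October 25, 2332: 366 days (2332 is a leap year).
October 2332: 31 − 25 = 6 days remain.
November 1–7, 2332: 7 days.
Residual: 13 days.
Total: 1109 days.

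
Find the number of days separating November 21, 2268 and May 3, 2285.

Day-of-year of November 21, 2268: 326.
Day-of-year of May 3, 2285: 123.
2268 has 366 days, so 366 − 326 = 40 days remain in 2268.
Full years 2269–2284: 12 common + 4 leap = 12×365 + 4×366 = 5844 days.
Total: 40 + 5844 + 123 = 6007 days.

6007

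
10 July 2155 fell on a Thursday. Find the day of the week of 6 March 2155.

Thursday

Count forward from the earlier date (March 6, 2155) to the later (July 10, 2155):
March 2155: 31 − 6 = 25 days remain.
Then April (30), May (31), June (30): 30 + 31 + 30 = 91 days.
July 1–10, 2155: 10 days.
Total: 25 + 91 + 10 = 126 days.
126 is a multiple of 7, so 6 March 2155 falls on the same weekday: Thursday.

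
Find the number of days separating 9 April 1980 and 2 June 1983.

Day-of-year of April 9, 1980: 100.
Day-of-year of June 2, 1983: 153.
1980 has 366 days, so 366 − 100 = 266 days remain in 1980.
Full years: 1981: 365; 1982: 365. Sum = 730.
Total: 266 + 730 + 153 = 1149 days.

1149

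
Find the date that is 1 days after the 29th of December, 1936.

the 30th of December, 1936

Count 1 days after December 29, 1936:
Within December 1936: 30 − 29 = 1 day.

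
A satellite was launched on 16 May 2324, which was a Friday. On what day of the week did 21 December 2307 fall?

Count forward from the earlier date (December 21, 2307) to the later (May 16, 2324):
Day-of-year of December 21, 2307: 355.
Day-of-year of May 16, 2324: 137.
2307 has 365 days, so 365 − 355 = 10 days remain in 2307.
Full years 2308–2323: 12 common + 4 leap = 12×365 + 4×366 = 5844 days.
Total: 10 + 5844 + 137 = 5991 days.
5991 mod 7 = 6, so 6 days before Friday is Saturday.

Saturday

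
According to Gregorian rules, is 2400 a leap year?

2400 is a leap year (divisible by 400).

Yes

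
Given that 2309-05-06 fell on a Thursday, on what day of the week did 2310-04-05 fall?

Tuesday

Day-of-year of May 6, 2309: 126.
Day-of-year of April 5, 2310: 95.
2309 has 365 days, so 365 − 126 = 239 days remain in 2309.
Total: 239 + 95 = 334 days.
334 mod 7 = 5, so 5 days after Thursday is Tuesday.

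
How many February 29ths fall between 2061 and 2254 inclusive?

Years divisible by 4: 2064, 2068, …, 2252 — 48 in all.
Of these, 2100, 2200 are divisible by 100 but not 400, so not leap.
Leap years: 48 − 2 = 46.

46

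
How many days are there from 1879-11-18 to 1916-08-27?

13431

From November 18, 1879 to November 18, 1915: 36 years, of which 8 contain a Feb 29 — 28×365 + 8×366 = 13148 days.
(1900 is not a leap year (divisible by 100 but not 400).)
November 1915: 30 − 18 = 12 days remain.
Then December (31), January (31), February 1916 (29), March (31), April (30), May (31), June (30), July (31): 31 + 31 + 29 + 31 + 30 + 31 + 30 + 31 = 244 days.
August 1–27, 1916: 27 days.
Residual: 283 days.
Total: 13431 days.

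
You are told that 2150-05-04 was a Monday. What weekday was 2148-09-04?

Count forward from the earlier date (September 4, 2148) to the later (May 4, 2150):
Day-of-year of September 4, 2148: 248.
Day-of-year of May 4, 2150: 124.
2148 has 366 days, so 366 − 248 = 118 days remain in 2148.
Full years: 2149: 365. Sum = 365.
Total: 118 + 365 + 124 = 607 days.
607 mod 7 = 5, so 5 days before Monday is Wednesday.

Wednesday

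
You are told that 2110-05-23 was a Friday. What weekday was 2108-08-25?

Count forward from the earlier date (August 25, 2108) to the later (May 23, 2110):
Day-of-year of August 25, 2108: 238.
Day-of-year of May 23, 2110: 143.
2108 has 366 days, so 366 − 238 = 128 days remain in 2108.
Full years: 2109: 365. Sum = 365.
Total: 128 + 365 + 143 = 636 days.
636 mod 7 = 6, so 6 days before Friday is Saturday.

Saturday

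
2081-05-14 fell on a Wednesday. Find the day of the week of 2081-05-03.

Saturday

Count forward from the earlier date (May 3, 2081) to the later (May 14, 2081):
Within May 2081: 14 − 3 = 11 days.
11 mod 7 = 4, so 4 days before Wednesday is Saturday.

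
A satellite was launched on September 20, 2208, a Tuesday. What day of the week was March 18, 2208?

Friday

Count forward from the earlier date (March 18, 2208) to the later (September 20, 2208):
March 2208: 31 − 18 = 13 days remain.
Then April (30), May (31), June (30), July (31), August (31): 30 + 31 + 30 + 31 + 31 = 153 days.
September 1–20, 2208: 20 days.
Total: 13 + 153 + 20 = 186 days.
186 mod 7 = 4, so 4 days before Tuesday is Friday.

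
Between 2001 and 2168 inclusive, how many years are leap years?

41

Years divisible by 4: 2004, 2008, …, 2168 — 42 in all.
Of these, 2100 is divisible by 100 but not 400, so not leap.
Leap years: 42 − 1 = 41.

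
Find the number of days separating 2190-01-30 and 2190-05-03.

93

January 2190: 31 − 30 = 1 day remains.
Then February 2190 (28), March (31), April (30): 28 + 31 + 30 = 89 days.
May 1–3, 2190: 3 days.
Total: 1 + 89 + 3 = 93 days.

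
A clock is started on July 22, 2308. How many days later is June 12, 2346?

13839

From July 22, 2308 to July 22, 2345: 37 years, of which 9 contain a Feb 29 — 28×365 + 9×366 = 13514 days.
July 2345: 31 − 22 = 9 days remain.
Then 10 full months totalling 304 days.
June 1–12, 2346: 12 days.
Residual: 325 days.
Total: 13839 days.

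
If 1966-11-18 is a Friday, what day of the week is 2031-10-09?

Thursday

From November 18, 1966 to November 18, 2030: 64 years, of which 16 contain a Feb 29 — 48×365 + 16×366 = 23376 days.
(2000 is a leap year (divisible by 400).)
November 2030: 30 − 18 = 12 days remain.
Then 10 full months totalling 304 days.
October 1–9, 2031: 9 days.
Residual: 325 days.
Total: 23701 days.
23701 mod 7 = 6, so 6 days after Friday is Thursday.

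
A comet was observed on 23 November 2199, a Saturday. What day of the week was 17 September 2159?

Count forward from the earlier date (September 17, 2159) to the later (November 23, 2199):
From September 17, 2159 to September 17, 2199: 40 years, of which 10 contain a Feb 29 — 30×365 + 10×366 = 14610 days.
September 2199: 30 − 17 = 13 days remain.
Then October (31): 31 days.
November 1–23, 2199: 23 days.
Residual: 67 days.
Total: 14677 days.
14677 mod 7 = 5, so 5 days before Saturday is Monday.

Monday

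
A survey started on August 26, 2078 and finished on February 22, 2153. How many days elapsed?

Day-of-year of August 26, 2078: 238.
Day-of-year of February 22, 2153: 53.
2078 has 365 days, so 365 − 238 = 127 days remain in 2078.
Full years 2079–2152: 56 common + 18 leap = 56×365 + 18×366 = 27028 days.
Total: 127 + 27028 + 53 = 27208 days.

27208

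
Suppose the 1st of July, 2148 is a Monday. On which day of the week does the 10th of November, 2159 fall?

Saturday

Day-of-year of July 1, 2148: 183.
Day-of-year of November 10, 2159: 314.
2148 has 366 days, so 366 − 183 = 183 days remain in 2148.
Full years 2149–2158: 8 common + 2 leap = 8×365 + 2×366 = 3652 days.
Total: 183 + 3652 + 314 = 4149 days.
4149 mod 7 = 5, so 5 days after Monday is Saturday.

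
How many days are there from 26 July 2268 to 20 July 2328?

From July 26, 2268 to July 26, 2327: 59 years, of which 13 contain a Feb 29 — 46×365 + 13×366 = 21548 days.
(2300 is not a leap year (divisible by 100 but not 400).)
July 2327: 31 − 26 = 5 days remain.
Then 11 full months totalling 335 days.
July 1–20, 2328: 20 days.
Residual: 360 days.
Total: 21908 days.

21908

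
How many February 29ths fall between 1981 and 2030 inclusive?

12

Years divisible by 4 in [1981, 2030]: 1984, 1988, 1992, 1996, 2000, 2004, 2008, 2012, 2016, 2020, 2024, 2028.
2000 is divisible by 400, so still leap.
No century exceptions apply. Count: 12.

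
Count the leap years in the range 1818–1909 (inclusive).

Years divisible by 4: 1820, 1824, …, 1908 — 23 in all.
Of these, 1900 is divisible by 100 but not 400, so not leap.
Leap years: 23 − 1 = 22.

22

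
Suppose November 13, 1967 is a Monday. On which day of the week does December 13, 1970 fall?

November 13, 1967 → November 13, 1968: 366 days (1968 is a leap year).
November 13, 1968 → November 13, 1969: 365 days.
November 13, 1969 → November 13, 1970: 365 days.
November 1970: 30 − 13 = 17 days remain.
December 1–13, 1970: 13 days.
Residual: 30 days.
Total: 1126 days.
1126 mod 7 = 6, so 6 days after Monday is Sunday.

Sunday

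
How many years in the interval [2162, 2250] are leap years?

Years divisible by 4: 2164, 2168, …, 2248 — 22 in all.
Of these, 2200 is divisible by 100 but not 400, so not leap.
Leap years: 22 − 1 = 21.

21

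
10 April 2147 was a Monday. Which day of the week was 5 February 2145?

Count forward from the earlier date (February 5, 2145) to the later (April 10, 2147):
February 2145: 28 − 5 = 23 days remain (2145 is not a leap year, so February has 28 days).
Then 25 full months totalling 761 days.
April 1–10, 2147: 10 days.
Total: 23 + 761 + 10 = 794 days.
794 mod 7 = 3, so 3 days before Monday is Friday.

Friday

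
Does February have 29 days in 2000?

2000 is a leap year (divisible by 400).

Yes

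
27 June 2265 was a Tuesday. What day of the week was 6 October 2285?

Tuesday

Day-of-year of June 27, 2265: 178.
Day-of-year of October 6, 2285: 279.
2265 has 365 days, so 365 − 178 = 187 days remain in 2265.
Full years 2266–2284: 14 common + 5 leap = 14×365 + 5×366 = 6940 days.
Total: 187 + 6940 + 279 = 7406 days.
7406 is a multiple of 7, so 6 October 2285 falls on the same weekday: Tuesday.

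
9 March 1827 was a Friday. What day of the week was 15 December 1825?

Count forward from the earlier date (December 15, 1825) to the later (March 9, 1827):
December 15, 1825 → December 15, 1826: 365 days.
December 1826: 31 − 15 = 16 days remain.
Then January (31), February 1827 (28): 31 + 28 = 59 days.
March 1–9, 1827: 9 days.
Residual: 84 days.
Total: 449 days.
449 mod 7 = 1, so 1 day before Friday is Thursday.

Thursday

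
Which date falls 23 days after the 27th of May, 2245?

the 19th of June, 2245

Count 23 days after May 27, 2245:
May 2245: 31 − 27 = 4 days remain.
June 1–19, 2245: 19 days.
Total: 4 + 19 = 23 days.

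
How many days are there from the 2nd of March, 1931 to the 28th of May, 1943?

Day-of-year of March 2, 1931: 61.
Day-of-year of May 28, 1943: 148.
1931 has 365 days, so 365 − 61 = 304 days remain in 1931.
Full years 1932–1942: 8 common + 3 leap = 8×365 + 3×366 = 4018 days.
Total: 304 + 4018 + 148 = 4470 days.

4470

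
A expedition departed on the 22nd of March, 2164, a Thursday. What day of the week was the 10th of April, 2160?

Thursday

Count forward from the earlier date (April 10, 2160) to the later (March 22, 2164):
April 10, 2160 → April 10, 2161: 365 days.
April 10, 2161 → April 10, 2162: 365 days.
April 10, 2162 → April 10, 2163: 365 days.
April 2163: 30 − 10 = 20 days remain.
Then 10 full months totalling 305 days.
March 1–22, 2164: 22 days.
Residual: 347 days.
Total: 1442 days.
1442 is a multiple of 7, so the 10th of April, 2160 falls on the same weekday: Thursday.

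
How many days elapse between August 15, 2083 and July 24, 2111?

From August 15, 2083 to August 15, 2110: 27 years, of which 6 contain a Feb 29 — 21×365 + 6×366 = 9861 days.
(2100 is not a leap year (divisible by 100 but not 400).)
August 2110: 31 − 15 = 16 days remain.
Then 10 full months totalling 303 days.
July 1–24, 2111: 24 days.
Residual: 343 days.
Total: 10204 days.

10204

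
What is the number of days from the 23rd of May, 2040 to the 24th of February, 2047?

Day-of-year of May 23, 2040: 144.
Day-of-year of February 24, 2047: 55.
2040 has 366 days, so 366 − 144 = 222 days remain in 2040.
Full years: 2041: 365; 2042: 365; 2043: 365; 2044: 366; 2045: 365; 2046: 365. Sum = 2191.
Total: 222 + 2191 + 55 = 2468 days.

2468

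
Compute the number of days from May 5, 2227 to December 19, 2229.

959

Day-of-year of May 5, 2227: 125.
Day-of-year of December 19, 2229: 353.
2227 has 365 days, so 365 − 125 = 240 days remain in 2227.
Full years: 2228: 366. Sum = 366.
Total: 240 + 366 + 353 = 959 days.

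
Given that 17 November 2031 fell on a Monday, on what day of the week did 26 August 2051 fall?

From November 17, 2031 to November 17, 2050: 19 years, of which 5 contain a Feb 29 — 14×365 + 5×366 = 6940 days.
November 2050: 30 − 17 = 13 days remain.
Then December (31), January (31), February 2051 (28), March (31), April (30), May (31), June (30), July (31): 31 + 31 + 28 + 31 + 30 + 31 + 30 + 31 = 243 days.
August 1–26, 2051: 26 days.
Residual: 282 days.
Total: 7222 days.
7222 mod 7 = 5, so 5 days after Monday is Saturday.

Saturday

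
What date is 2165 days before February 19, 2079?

March 17, 2073

Count 2165 days before February 19, 2079:
March 17, 2073 → March 17, 2074: 365 days.
March 17, 2074 → March 17, 2075: 365 days.
March 17, 2075 → March 17, 2076: 366 days (2076 is a leap year).
March 17, 2076 → March 17, 2077: 365 days.
March 17, 2077 → March 17, 2078: 365 days.
March 2078: 31 − 17 = 14 days remain.
Then 10 full months totalling 306 days.
February 1–19, 2079: 19 days (2079 is not a leap year).
Residual: 339 days.
Total: 2165 days.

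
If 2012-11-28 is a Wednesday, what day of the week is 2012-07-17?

Count forward from the earlier date (July 17, 2012) to the later (November 28, 2012):
July 2012: 31 − 17 = 14 days remain.
Then August (31), September (30), October (31): 31 + 30 + 31 = 92 days.
November 1–28, 2012: 28 days.
Total: 14 + 92 + 28 = 134 days.
134 mod 7 = 1, so 1 day before Wednesday is Tuesday.

Tuesday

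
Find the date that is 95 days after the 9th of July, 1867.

the 12th of October, 1867

Count 95 days after July 9, 1867:
July 1867: 31 − 9 = 22 days remain.
Then August (31), September (30): 31 + 30 = 61 days.
October 1–12, 1867: 12 days.
Total: 22 + 61 + 12 = 95 days.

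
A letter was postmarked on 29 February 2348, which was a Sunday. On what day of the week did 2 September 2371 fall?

Thursday

February 2348: 29 − 29 = 0 days remain (2348 is a leap year, so February has 29 days).
Then 282 full months totalling 8584 days.
September 1–2, 2371: 2 days.
Residual: 8586 days.
Total: 8586 days.
8586 mod 7 = 4, so 4 days after Sunday is Thursday.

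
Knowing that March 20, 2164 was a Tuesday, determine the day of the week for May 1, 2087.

Count forward from the earlier date (May 1, 2087) to the later (March 20, 2164):
From May 1, 2087 to May 1, 2163: 76 years, of which 18 contain a Feb 29 — 58×365 + 18×366 = 27758 days.
(2100 is not a leap year (divisible by 100 but not 400).)
May 2163: 31 − 1 = 30 days remain.
Then 9 full months totalling 274 days.
March 1–20, 2164: 20 days.
Residual: 324 days.
Total: 28082 days.
28082 mod 7 = 5, so 5 days before Tuesday is Thursday.

Thursday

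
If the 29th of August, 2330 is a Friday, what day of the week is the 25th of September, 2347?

Day-of-year of August 29, 2330: 241.
Day-of-year of September 25, 2347: 268.
2330 has 365 days, so 365 − 241 = 124 days remain in 2330.
Full years 2331–2346: 12 common + 4 leap = 12×365 + 4×366 = 5844 days.
Total: 124 + 5844 + 268 = 6236 days.
6236 mod 7 = 6, so 6 days after Friday is Thursday.

Thursday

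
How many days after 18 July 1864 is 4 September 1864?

48

July 1864: 31 − 18 = 13 days remain.
Then August (31): 31 days.
September 1–4, 1864: 4 days.
Total: 13 + 31 + 4 = 48 days.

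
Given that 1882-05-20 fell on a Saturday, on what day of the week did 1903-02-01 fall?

From May 20, 1882 to May 20, 1902: 20 years, of which 4 contain a Feb 29 — 16×365 + 4×366 = 7304 days.
(1900 is not a leap year (divisible by 100 but not 400).)
May 1902: 31 − 20 = 11 days remain.
Then June (30), July (31), August (31), September (30), October (31), November (30), December (31), January (31): 30 + 31 + 31 + 30 + 31 + 30 + 31 + 31 = 245 days.
February 1, 1903: 1 day (1903 is not a leap year).
Residual: 257 days.
Total: 7561 days.
7561 mod 7 = 1, so 1 day after Saturday is Sunday.

Sunday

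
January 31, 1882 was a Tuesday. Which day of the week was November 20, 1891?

Friday

Day-of-year of January 31, 1882: 31.
Day-of-year of November 20, 1891: 324.
1882 has 365 days, so 365 − 31 = 334 days remain in 1882.
Full years 1883–1890: 6 common + 2 leap = 6×365 + 2×366 = 2922 days.
Total: 334 + 2922 + 324 = 3580 days.
3580 mod 7 = 3, so 3 days after Tuesday is Friday.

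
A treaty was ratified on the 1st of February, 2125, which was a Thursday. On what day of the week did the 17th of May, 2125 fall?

February 2125: 28 − 1 = 27 days remain (2125 is not a leap year, so February has 28 days).
Then March (31), April (30): 31 + 30 = 61 days.
May 1–17, 2125: 17 days.
Total: 27 + 61 + 17 = 105 days.
105 is a multiple of 7, so the 17th of May, 2125 falls on the same weekday: Thursday.

Thursday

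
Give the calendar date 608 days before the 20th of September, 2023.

the 20th of January, 2022

Count 608 days before September 20, 2023:
January 20, 2022 → January 20, 2023: 365 days.
January 2023: 31 − 20 = 11 days remain.
Then February 2023 (28), March (31), April (30), May (31), June (30), July (31), August (31): 28 + 31 + 30 + 31 + 30 + 31 + 31 = 212 days.
September 1–20, 2023: 20 days.
Residual: 243 days.
Total: 608 days.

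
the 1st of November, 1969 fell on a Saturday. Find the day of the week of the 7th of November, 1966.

Monday

Count forward from the earlier date (November 7, 1966) to the later (November 1, 1969):
Day-of-year of November 7, 1966: 311.
Day-of-year of November 1, 1969: 305.
1966 has 365 days, so 365 − 311 = 54 days remain in 1966.
Full years: 1967: 365; 1968: 366. Sum = 731.
Total: 54 + 731 + 305 = 1090 days.
1090 mod 7 = 5, so 5 days before Saturday is Monday.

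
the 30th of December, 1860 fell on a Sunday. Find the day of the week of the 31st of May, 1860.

Count forward from the earlier date (May 31, 1860) to the later (December 30, 1860):
May 1860: 31 − 31 = 0 days remain.
Then June (30), July (31), August (31), September (30), October (31), November (30): 30 + 31 + 31 + 30 + 31 + 30 = 183 days.
December 1–30, 1860: 30 days.
Total: 0 + 183 + 30 = 213 days.
213 mod 7 = 3, so 3 days before Sunday is Thursday.

Thursday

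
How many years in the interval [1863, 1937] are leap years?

18

Years divisible by 4: 1864, 1868, …, 1936 — 19 in all.
Of these, 1900 is divisible by 100 but not 400, so not leap.
Leap years: 19 − 1 = 18.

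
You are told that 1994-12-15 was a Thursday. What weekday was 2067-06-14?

Tuesday

Day-of-year of December 15, 1994: 349.
Day-of-year of June 14, 2067: 165.
1994 has 365 days, so 365 − 349 = 16 days remain in 1994.
Full years 1995–2066: 54 common + 18 leap = 54×365 + 18×366 = 26298 days.
Total: 16 + 26298 + 165 = 26479 days.
26479 mod 7 = 5, so 5 days after Thursday is Tuesday.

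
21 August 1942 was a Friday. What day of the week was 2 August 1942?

Count forward from the earlier date (August 2, 1942) to the later (August 21, 1942):
Within August 1942: 21 − 2 = 19 days.
19 mod 7 = 5, so 5 days before Friday is Sunday.

Sunday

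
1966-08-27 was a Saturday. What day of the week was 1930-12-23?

Count forward from the earlier date (December 23, 1930) to the later (August 27, 1966):
Day-of-year of December 23, 1930: 357.
Day-of-year of August 27, 1966: 239.
1930 has 365 days, so 365 − 357 = 8 days remain in 1930.
Full years 1931–1965: 26 common + 9 leap = 26×365 + 9×366 = 12784 days.
Total: 8 + 12784 + 239 = 13031 days.
13031 mod 7 = 4, so 4 days before Saturday is Tuesday.

Tuesday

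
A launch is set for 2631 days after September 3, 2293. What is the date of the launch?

November 17, 2300

Count 2631 days after September 3, 2293:
From September 3, 2293 to September 3, 2300: 7 years, of which 1 contains a Feb 29 — 6×365 + 1×366 = 2556 days.
(2300 is not a leap year (divisible by 100 but not 400).)
September 2300: 30 − 3 = 27 days remain.
Then October (31): 31 days.
November 1–17, 2300: 17 days.
Residual: 75 days.
Total: 2631 days.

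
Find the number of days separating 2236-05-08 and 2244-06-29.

Day-of-year of May 8, 2236: 129.
Day-of-year of June 29, 2244: 181.
2236 has 366 days, so 366 − 129 = 237 days remain in 2236.
Full years 2237–2243: 6 common + 1 leap = 6×365 + 1×366 = 2556 days.
Total: 237 + 2556 + 181 = 2974 days.

2974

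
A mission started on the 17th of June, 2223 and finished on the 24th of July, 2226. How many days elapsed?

1133

June 17, 2223 → June 17, 2224: 366 days (2224 is a leap year).
June 17, 2224 → June 17, 2225: 365 days.
June 17, 2225 → June 17, 2226: 365 days.
June 2226: 30 − 17 = 13 days remain.
July 1–24, 2226: 24 days.
Residual: 37 days.
Total: 1133 days.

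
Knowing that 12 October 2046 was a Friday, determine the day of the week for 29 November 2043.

Count forward from the earlier date (November 29, 2043) to the later (October 12, 2046):
November 29, 2043 → November 29, 2044: 366 days (2044 is a leap year).
November 29, 2044 → November 29, 2045: 365 days.
November 2045: 30 − 29 = 1 day remains.
Then 10 full months totalling 304 days.
October 1–12, 2046: 12 days.
Residual: 317 days.
Total: 1048 days.
1048 mod 7 = 5, so 5 days before Friday is Sunday.

Sunday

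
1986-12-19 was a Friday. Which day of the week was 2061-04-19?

From December 19, 1986 to December 19, 2060: 74 years, of which 19 contain a Feb 29 — 55×365 + 19×366 = 27029 days.
(2000 is a leap year (divisible by 400).)
December 2060: 31 − 19 = 12 days remain.
Then January (31), February 2061 (28), March (31): 31 + 28 + 31 = 90 days.
April 1–19, 2061: 19 days.
Residual: 121 days.
Total: 27150 days.
27150 mod 7 = 4, so 4 days after Friday is Tuesday.

Tuesday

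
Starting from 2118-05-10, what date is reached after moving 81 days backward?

2118-02-18

Count 81 days before May 10, 2118:
February 2118: 28 − 18 = 10 days remain (2118 is not a leap year, so February has 28 days).
Then March (31), April (30): 31 + 30 = 61 days.
May 1–10, 2118: 10 days.
Total: 10 + 61 + 10 = 81 days.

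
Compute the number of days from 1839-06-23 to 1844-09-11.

Day-of-year of June 23, 1839: 174.
Day-of-year of September 11, 1844: 255.
1839 has 365 days, so 365 − 174 = 191 days remain in 1839.
Full years: 1840: 366; 1841: 365; 1842: 365; 1843: 365. Sum = 1461.
Total: 191 + 1461 + 255 = 1907 days.

1907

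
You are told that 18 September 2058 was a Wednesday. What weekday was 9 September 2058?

Count forward from the earlier date (September 9, 2058) to the later (September 18, 2058):
Within September 2058: 18 − 9 = 9 days.
9 mod 7 = 2, so 2 days before Wednesday is Monday.

Monday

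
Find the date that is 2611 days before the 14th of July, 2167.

the 20th of May, 2160

Count 2611 days before July 14, 2167:
Day-of-year of May 20, 2160: 141.
Day-of-year of July 14, 2167: 195.
2160 has 366 days, so 366 − 141 = 225 days remain in 2160.
Full years: 2161: 365; 2162: 365; 2163: 365; 2164: 366; 2165: 365; 2166: 365. Sum = 2191.
Total: 225 + 2191 + 195 = 2611 days.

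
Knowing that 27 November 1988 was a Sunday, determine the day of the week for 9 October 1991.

Day-of-year of November 27, 1988: 332.
Day-of-year of October 9, 1991: 282.
1988 has 366 days, so 366 − 332 = 34 days remain in 1988.
Full years: 1989: 365; 1990: 365. Sum = 730.
Total: 34 + 730 + 282 = 1046 days.
1046 mod 7 = 3, so 3 days after Sunday is Wednesday.

Wednesday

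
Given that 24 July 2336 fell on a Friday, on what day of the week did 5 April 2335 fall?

Count forward from the earlier date (April 5, 2335) to the later (July 24, 2336):
April 2335: 30 − 5 = 25 days remain.
Then 14 full months totalling 427 days.
July 1–24, 2336: 24 days.
Total: 25 + 427 + 24 = 476 days.
476 is a multiple of 7, so 5 April 2335 falls on the same weekday: Friday.

Friday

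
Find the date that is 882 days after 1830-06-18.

1832-11-16

Count 882 days after June 18, 1830:
Day-of-year of June 18, 1830: 169.
Day-of-year of November 16, 1832: 321.
1830 has 365 days, so 365 − 169 = 196 days remain in 1830.
Full years: 1831: 365. Sum = 365.
Total: 196 + 365 + 321 = 882 days.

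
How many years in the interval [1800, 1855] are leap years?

Years divisible by 4: 1800, 1804, …, 1852 — 14 in all.
Of these, 1800 is divisible by 100 but not 400, so not leap.
Leap years: 14 − 1 = 13.

13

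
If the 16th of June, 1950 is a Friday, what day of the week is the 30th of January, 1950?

Monday

Count forward from the earlier date (January 30, 1950) to the later (June 16, 1950):
January 1950: 31 − 30 = 1 day remains.
Then February 1950 (28), March (31), April (30), May (31): 28 + 31 + 30 + 31 = 120 days.
June 1–16, 1950: 16 days.
Total: 1 + 120 + 16 = 137 days.
137 mod 7 = 4, so 4 days before Friday is Monday.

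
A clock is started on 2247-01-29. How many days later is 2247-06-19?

141

January 2247: 31 − 29 = 2 days remain.
Then February 2247 (28), March (31), April (30), May (31): 28 + 31 + 30 + 31 = 120 days.
June 1–19, 2247: 19 days.
Total: 2 + 120 + 19 = 141 days.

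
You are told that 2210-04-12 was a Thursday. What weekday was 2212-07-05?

Day-of-year of April 12, 2210: 102.
Day-of-year of July 5, 2212: 187.
2210 has 365 days, so 365 − 102 = 263 days remain in 2210.
Full years: 2211: 365. Sum = 365.
Total: 263 + 365 + 187 = 815 days.
815 mod 7 = 3, so 3 days after Thursday is Sunday.

Sunday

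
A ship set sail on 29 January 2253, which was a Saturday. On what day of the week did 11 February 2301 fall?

From January 29, 2253 to January 29, 2301: 48 years, of which 11 contain a Feb 29 — 37×365 + 11×366 = 17531 days.
(2300 is not a leap year (divisible by 100 but not 400).)
January 2301: 31 − 29 = 2 days remain.
February 1–11, 2301: 11 days (2301 is not a leap year).
Residual: 13 days.
Total: 17544 days.
17544 mod 7 = 2, so 2 days after Saturday is Monday.

Monday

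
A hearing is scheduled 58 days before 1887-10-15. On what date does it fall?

1887-08-18

Count 58 days before October 15, 1887:
August 1887: 31 − 18 = 13 days remain.
Then September (30): 30 days.
October 1–15, 1887: 15 days.
Total: 13 + 30 + 15 = 58 days.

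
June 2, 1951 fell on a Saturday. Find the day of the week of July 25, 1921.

Count forward from the earlier date (July 25, 1921) to the later (June 2, 1951):
From July 25, 1921 to July 25, 1950: 29 years, of which 7 contain a Feb 29 — 22×365 + 7×366 = 10592 days.
July 1950: 31 − 25 = 6 days remain.
Then 10 full months totalling 304 days.
June 1–2, 1951: 2 days.
Residual: 312 days.
Total: 10904 days.
10904 mod 7 = 5, so 5 days before Saturday is Monday.

Monday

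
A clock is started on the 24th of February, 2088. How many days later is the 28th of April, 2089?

Day-of-year of February 24, 2088: 55.
Day-of-year of April 28, 2089: 118.
2088 has 366 days, so 366 − 55 = 311 days remain in 2088.
Total: 311 + 118 = 429 days.

429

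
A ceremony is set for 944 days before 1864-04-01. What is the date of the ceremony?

1861-08-31

Count 944 days before April 1, 1864:
August 31, 1861 → August 31, 1862: 365 days.
August 31, 1862 → August 31, 1863: 365 days.
August 1863: 31 − 31 = 0 days remain.
Then September (30), October (31), November (30), December (31), January (31), February 1864 (29), March (31): 30 + 31 + 30 + 31 + 31 + 29 + 31 = 213 days.
April 1, 1864: 1 day.
Residual: 214 days.
Total: 944 days.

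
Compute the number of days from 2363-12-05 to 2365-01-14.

Day-of-year of December 5, 2363: 339.
Day-of-year of January 14, 2365: 14.
2363 has 365 days, so 365 − 339 = 26 days remain in 2363.
Full years: 2364: 366. Sum = 366.
Total: 26 + 366 + 14 = 406 days.

406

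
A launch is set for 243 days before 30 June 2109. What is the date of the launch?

30 October 2108

Count 243 days before June 30, 2109:
October 2108: 31 − 30 = 1 day remains.
Then November (30), December (31), January (31), February 2109 (28), March (31), April (30), May (31): 30 + 31 + 31 + 28 + 31 + 30 + 31 = 212 days.
June 1–30, 2109: 30 days.
Residual: 243 days.
Total: 243 days.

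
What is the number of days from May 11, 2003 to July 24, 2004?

May 2003: 31 − 11 = 20 days remain.
Then 13 full months totalling 396 days.
July 1–24, 2004: 24 days.
Total: 20 + 396 + 24 = 440 days.

440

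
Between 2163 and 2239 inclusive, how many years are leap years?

18

Years divisible by 4: 2164, 2168, …, 2236 — 19 in all.
Of these, 2200 is divisible by 100 but not 400, so not leap.
Leap years: 19 − 1 = 18.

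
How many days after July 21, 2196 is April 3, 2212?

5734

From July 21, 2196 to July 21, 2211: 15 years, of which 2 contain a Feb 29 — 13×365 + 2×366 = 5477 days.
(2200 is not a leap year (divisible by 100 but not 400).)
July 2211: 31 − 21 = 10 days remain.
Then August (31), September (30), October (31), November (30), December (31), January (31), February 2212 (29), March (31): 31 + 30 + 31 + 30 + 31 + 31 + 29 + 31 = 244 days.
April 1–3, 2212: 3 days.
Residual: 257 days.
Total: 5734 days.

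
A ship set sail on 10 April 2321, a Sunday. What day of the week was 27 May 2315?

Count forward from the earlier date (May 27, 2315) to the later (April 10, 2321):
May 27, 2315 → May 27, 2316: 366 days (2316 is a leap year).
May 27, 2316 → May 27, 2317: 365 days.
May 27, 2317 → May 27, 2318: 365 days.
May 27, 2318 → May 27, 2319: 365 days.
May 27, 2319 → May 27, 2320: 366 days (2320 is a leap year).
May 2320: 31 − 27 = 4 days remain.
Then 10 full months totalling 304 days.
April 1–10, 2321: 10 days.
Residual: 318 days.
Total: 2145 days.
2145 mod 7 = 3, so 3 days before Sunday is Thursday.

Thursday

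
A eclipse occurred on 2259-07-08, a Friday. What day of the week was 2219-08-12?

Thursday

Count forward from the earlier date (August 12, 2219) to the later (July 8, 2259):
Day-of-year of August 12, 2219: 224.
Day-of-year of July 8, 2259: 189.
2219 has 365 days, so 365 − 224 = 141 days remain in 2219.
Full years 2220–2258: 29 common + 10 leap = 29×365 + 10×366 = 14245 days.
Total: 141 + 14245 + 189 = 14575 days.
14575 mod 7 = 1, so 1 day before Friday is Thursday.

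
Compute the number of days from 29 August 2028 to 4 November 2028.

August 2028: 31 − 29 = 2 days remain.
Then September (30), October (31): 30 + 31 = 61 days.
November 1–4, 2028: 4 days.
Total: 2 + 61 + 4 = 67 days.

67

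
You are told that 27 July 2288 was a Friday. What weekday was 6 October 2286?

Wednesday

Count forward from the earlier date (October 6, 2286) to the later (July 27, 2288):
October 6, 2286 → October 6, 2287: 365 days.
October 2287: 31 − 6 = 25 days remain.
Then November (30), December (31), January (31), February 2288 (29), March (31), April (30), May (31), June (30): 30 + 31 + 31 + 29 + 31 + 30 + 31 + 30 = 243 days.
July 1–27, 2288: 27 days.
Residual: 295 days.
Total: 660 days.
660 mod 7 = 2, so 2 days before Friday is Wednesday.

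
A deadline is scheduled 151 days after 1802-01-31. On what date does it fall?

1802-07-01

Count 151 days after January 31, 1802:
January 1802: 31 − 31 = 0 days remain.
Then February 1802 (28), March (31), April (30), May (31), June (30): 28 + 31 + 30 + 31 + 30 = 150 days.
July 1, 1802: 1 day.
Total: 0 + 150 + 1 = 151 days.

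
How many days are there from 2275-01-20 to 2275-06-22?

January 2275: 31 − 20 = 11 days remain.
Then February 2275 (28), March (31), April (30), May (31): 28 + 31 + 30 + 31 = 120 days.
June 1–22, 2275: 22 days.
Total: 11 + 120 + 22 = 153 days.

153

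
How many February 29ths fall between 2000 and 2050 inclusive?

13

Years divisible by 4: 2000, 2004, …, 2048 — 13 in all.
2000 is divisible by 400, so still leap.
No century exceptions apply. Count: 13.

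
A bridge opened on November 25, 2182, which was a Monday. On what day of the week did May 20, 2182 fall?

Count forward from the earlier date (May 20, 2182) to the later (November 25, 2182):
May 2182: 31 − 20 = 11 days remain.
Then June (30), July (31), August (31), September (30), October (31): 30 + 31 + 31 + 30 + 31 = 153 days.
November 1–25, 2182: 25 days.
Total: 11 + 153 + 25 = 189 days.
189 is a multiple of 7, so May 20, 2182 falls on the same weekday: Monday.

Monday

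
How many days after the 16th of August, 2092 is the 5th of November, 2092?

81

August 2092: 31 − 16 = 15 days remain.
Then September (30), October (31): 30 + 31 = 61 days.
November 1–5, 2092: 5 days.
Total: 15 + 61 + 5 = 81 days.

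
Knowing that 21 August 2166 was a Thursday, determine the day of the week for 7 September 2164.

Friday

Count forward from the earlier date (September 7, 2164) to the later (August 21, 2166):
Day-of-year of September 7, 2164: 251.
Day-of-year of August 21, 2166: 233.
2164 has 366 days, so 366 − 251 = 115 days remain in 2164.
Full years: 2165: 365. Sum = 365.
Total: 115 + 365 + 233 = 713 days.
713 mod 7 = 6, so 6 days before Thursday is Friday.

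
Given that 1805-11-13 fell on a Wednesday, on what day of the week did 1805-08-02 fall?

Count forward from the earlier date (August 2, 1805) to the later (November 13, 1805):
August 1805: 31 − 2 = 29 days remain.
Then September (30), October (31): 30 + 31 = 61 days.
November 1–13, 1805: 13 days.
Total: 29 + 61 + 13 = 103 days.
103 mod 7 = 5, so 5 days before Wednesday is Friday.

Friday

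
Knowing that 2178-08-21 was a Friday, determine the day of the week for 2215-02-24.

Friday

Day-of-year of August 21, 2178: 233.
Day-of-year of February 24, 2215: 55.
2178 has 365 days, so 365 − 233 = 132 days remain in 2178.
Full years 2179–2214: 28 common + 8 leap = 28×365 + 8×366 = 13148 days.
Total: 132 + 13148 + 55 = 13335 days.
13335 is a multiple of 7, so 2215-02-24 falls on the same weekday: Friday.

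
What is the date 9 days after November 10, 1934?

November 19, 1934

Count 9 days after November 10, 1934:
Within November 1934: 19 − 10 = 9 days.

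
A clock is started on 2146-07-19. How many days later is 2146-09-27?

70

July 2146: 31 − 19 = 12 days remain.
Then August (31): 31 days.
September 1–27, 2146: 27 days.
Total: 12 + 31 + 27 = 70 days.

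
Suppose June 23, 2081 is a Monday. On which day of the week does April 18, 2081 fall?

Count forward from the earlier date (April 18, 2081) to the later (June 23, 2081):
April 2081: 30 − 18 = 12 days remain.
Then May (31): 31 days.
June 1–23, 2081: 23 days.
Total: 12 + 31 + 23 = 66 days.
66 mod 7 = 3, so 3 days before Monday is Friday.

Friday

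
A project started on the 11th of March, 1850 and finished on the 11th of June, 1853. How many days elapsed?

1188

Day-of-year of March 11, 1850: 70.
Day-of-year of June 11, 1853: 162.
1850 has 365 days, so 365 − 70 = 295 days remain in 1850.
Full years: 1851: 365; 1852: 366. Sum = 731.
Total: 295 + 731 + 162 = 1188 days.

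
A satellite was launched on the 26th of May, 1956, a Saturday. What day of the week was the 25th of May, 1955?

Wednesday

Count forward from the earlier date (May 25, 1955) to the later (May 26, 1956):
Day-of-year of May 25, 1955: 145.
Day-of-year of May 26, 1956: 147.
1955 has 365 days, so 365 − 145 = 220 days remain in 1955.
Total: 220 + 147 = 367 days.
367 mod 7 = 3, so 3 days before Saturday is Wednesday.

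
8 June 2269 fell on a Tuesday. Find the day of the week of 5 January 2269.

Count forward from the earlier date (January 5, 2269) to the later (June 8, 2269):
January 2269: 31 − 5 = 26 days remain.
Then February 2269 (28), March (31), April (30), May (31): 28 + 31 + 30 + 31 = 120 days.
June 1–8, 2269: 8 days.
Total: 26 + 120 + 8 = 154 days.
154 is a multiple of 7, so 5 January 2269 falls on the same weekday: Tuesday.

Tuesday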